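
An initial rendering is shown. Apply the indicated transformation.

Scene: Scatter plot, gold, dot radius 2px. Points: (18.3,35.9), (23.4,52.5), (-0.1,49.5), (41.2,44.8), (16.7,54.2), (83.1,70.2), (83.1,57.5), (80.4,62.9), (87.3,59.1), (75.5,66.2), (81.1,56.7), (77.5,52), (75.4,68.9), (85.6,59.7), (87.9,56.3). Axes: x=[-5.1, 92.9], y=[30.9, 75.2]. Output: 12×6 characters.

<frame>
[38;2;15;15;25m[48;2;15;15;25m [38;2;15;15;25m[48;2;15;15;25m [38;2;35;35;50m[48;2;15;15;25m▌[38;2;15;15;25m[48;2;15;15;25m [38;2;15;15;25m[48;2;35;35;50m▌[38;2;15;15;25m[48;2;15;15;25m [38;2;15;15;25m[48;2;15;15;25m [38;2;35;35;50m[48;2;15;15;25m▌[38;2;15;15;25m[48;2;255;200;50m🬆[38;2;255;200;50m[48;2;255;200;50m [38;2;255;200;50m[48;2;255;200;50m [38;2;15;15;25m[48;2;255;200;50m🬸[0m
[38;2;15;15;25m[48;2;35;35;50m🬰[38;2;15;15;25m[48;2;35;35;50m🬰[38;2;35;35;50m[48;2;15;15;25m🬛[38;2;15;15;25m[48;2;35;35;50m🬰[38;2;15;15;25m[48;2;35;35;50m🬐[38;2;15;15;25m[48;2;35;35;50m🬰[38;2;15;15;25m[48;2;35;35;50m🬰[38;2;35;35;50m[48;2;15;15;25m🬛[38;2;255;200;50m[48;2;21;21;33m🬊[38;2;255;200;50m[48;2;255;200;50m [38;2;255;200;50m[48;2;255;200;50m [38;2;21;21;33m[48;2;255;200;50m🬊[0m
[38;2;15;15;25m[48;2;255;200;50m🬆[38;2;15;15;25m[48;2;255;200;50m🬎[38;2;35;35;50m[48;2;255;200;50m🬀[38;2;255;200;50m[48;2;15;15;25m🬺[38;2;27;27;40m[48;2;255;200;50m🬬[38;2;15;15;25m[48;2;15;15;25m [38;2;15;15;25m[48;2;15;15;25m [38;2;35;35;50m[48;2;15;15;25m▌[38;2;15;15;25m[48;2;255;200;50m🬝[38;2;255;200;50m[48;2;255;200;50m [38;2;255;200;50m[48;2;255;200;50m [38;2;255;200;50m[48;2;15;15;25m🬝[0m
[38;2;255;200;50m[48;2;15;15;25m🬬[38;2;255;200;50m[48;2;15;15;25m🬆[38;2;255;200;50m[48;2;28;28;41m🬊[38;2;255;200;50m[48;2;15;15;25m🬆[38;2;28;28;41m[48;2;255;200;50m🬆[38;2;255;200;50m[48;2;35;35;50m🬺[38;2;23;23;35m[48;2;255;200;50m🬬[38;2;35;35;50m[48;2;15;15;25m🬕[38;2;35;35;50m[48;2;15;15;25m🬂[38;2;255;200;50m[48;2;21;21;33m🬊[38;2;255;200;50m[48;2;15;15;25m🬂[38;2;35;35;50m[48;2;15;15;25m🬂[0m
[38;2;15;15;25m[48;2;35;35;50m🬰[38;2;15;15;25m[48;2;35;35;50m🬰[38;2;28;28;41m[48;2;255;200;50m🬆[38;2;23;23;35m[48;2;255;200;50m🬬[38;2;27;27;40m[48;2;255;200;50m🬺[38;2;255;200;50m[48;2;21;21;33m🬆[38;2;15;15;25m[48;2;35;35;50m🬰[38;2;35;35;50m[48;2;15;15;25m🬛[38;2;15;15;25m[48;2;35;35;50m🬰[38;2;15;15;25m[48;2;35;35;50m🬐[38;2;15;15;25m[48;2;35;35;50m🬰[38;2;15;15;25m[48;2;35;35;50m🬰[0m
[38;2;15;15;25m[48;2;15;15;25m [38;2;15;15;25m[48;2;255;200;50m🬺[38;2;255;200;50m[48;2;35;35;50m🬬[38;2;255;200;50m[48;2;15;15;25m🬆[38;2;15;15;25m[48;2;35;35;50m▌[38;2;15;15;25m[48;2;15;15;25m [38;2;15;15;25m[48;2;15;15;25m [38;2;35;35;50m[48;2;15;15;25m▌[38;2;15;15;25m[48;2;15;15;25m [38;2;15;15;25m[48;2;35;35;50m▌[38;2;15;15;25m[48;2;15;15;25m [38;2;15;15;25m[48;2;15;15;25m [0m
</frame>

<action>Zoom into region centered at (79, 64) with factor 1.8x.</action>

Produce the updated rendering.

<frame>
[38;2;15;15;25m[48;2;15;15;25m [38;2;15;15;25m[48;2;15;15;25m [38;2;35;35;50m[48;2;15;15;25m▌[38;2;15;15;25m[48;2;15;15;25m [38;2;15;15;25m[48;2;35;35;50m▌[38;2;15;15;25m[48;2;15;15;25m [38;2;15;15;25m[48;2;255;200;50m🬝[38;2;35;35;50m[48;2;15;15;25m▌[38;2;15;15;25m[48;2;15;15;25m [38;2;15;15;25m[48;2;35;35;50m▌[38;2;15;15;25m[48;2;15;15;25m [38;2;15;15;25m[48;2;15;15;25m [0m
[38;2;15;15;25m[48;2;35;35;50m🬰[38;2;15;15;25m[48;2;35;35;50m🬰[38;2;35;35;50m[48;2;15;15;25m🬛[38;2;23;23;35m[48;2;255;200;50m🬝[38;2;15;15;25m[48;2;255;200;50m🬀[38;2;15;15;25m[48;2;255;200;50m🬂[38;2;255;200;50m[48;2;255;200;50m [38;2;255;200;50m[48;2;15;15;25m🬛[38;2;15;15;25m[48;2;35;35;50m🬰[38;2;15;15;25m[48;2;35;35;50m🬐[38;2;15;15;25m[48;2;35;35;50m🬰[38;2;15;15;25m[48;2;35;35;50m🬰[0m
[38;2;15;15;25m[48;2;15;15;25m [38;2;15;15;25m[48;2;15;15;25m [38;2;35;35;50m[48;2;15;15;25m▌[38;2;15;15;25m[48;2;15;15;25m [38;2;255;200;50m[48;2;21;21;33m🬊[38;2;255;200;50m[48;2;255;200;50m [38;2;255;200;50m[48;2;15;15;25m🬴[38;2;35;35;50m[48;2;15;15;25m▌[38;2;15;15;25m[48;2;15;15;25m [38;2;15;15;25m[48;2;35;35;50m▌[38;2;15;15;25m[48;2;15;15;25m [38;2;15;15;25m[48;2;15;15;25m [0m
[38;2;35;35;50m[48;2;15;15;25m🬂[38;2;35;35;50m[48;2;15;15;25m🬂[38;2;35;35;50m[48;2;15;15;25m🬕[38;2;35;35;50m[48;2;15;15;25m🬂[38;2;35;35;50m[48;2;15;15;25m🬨[38;2;255;200;50m[48;2;15;15;25m🬊[38;2;255;200;50m[48;2;255;200;50m [38;2;255;200;50m[48;2;255;200;50m [38;2;255;200;50m[48;2;28;28;41m🬱[38;2;35;35;50m[48;2;15;15;25m🬨[38;2;35;35;50m[48;2;15;15;25m🬂[38;2;35;35;50m[48;2;15;15;25m🬂[0m
[38;2;15;15;25m[48;2;35;35;50m🬰[38;2;15;15;25m[48;2;35;35;50m🬰[38;2;35;35;50m[48;2;15;15;25m🬛[38;2;15;15;25m[48;2;35;35;50m🬰[38;2;15;15;25m[48;2;35;35;50m🬐[38;2;15;15;25m[48;2;255;200;50m🬀[38;2;255;200;50m[48;2;255;200;50m [38;2;255;200;50m[48;2;255;200;50m [38;2;255;200;50m[48;2;15;15;25m🬛[38;2;15;15;25m[48;2;35;35;50m🬐[38;2;15;15;25m[48;2;35;35;50m🬰[38;2;15;15;25m[48;2;35;35;50m🬰[0m
[38;2;15;15;25m[48;2;15;15;25m [38;2;15;15;25m[48;2;15;15;25m [38;2;35;35;50m[48;2;15;15;25m▌[38;2;15;15;25m[48;2;15;15;25m [38;2;15;15;25m[48;2;255;200;50m🬐[38;2;255;200;50m[48;2;255;200;50m [38;2;255;200;50m[48;2;15;15;25m🬄[38;2;255;200;50m[48;2;27;27;40m🬁[38;2;15;15;25m[48;2;15;15;25m [38;2;15;15;25m[48;2;35;35;50m▌[38;2;15;15;25m[48;2;15;15;25m [38;2;15;15;25m[48;2;15;15;25m [0m
</frame>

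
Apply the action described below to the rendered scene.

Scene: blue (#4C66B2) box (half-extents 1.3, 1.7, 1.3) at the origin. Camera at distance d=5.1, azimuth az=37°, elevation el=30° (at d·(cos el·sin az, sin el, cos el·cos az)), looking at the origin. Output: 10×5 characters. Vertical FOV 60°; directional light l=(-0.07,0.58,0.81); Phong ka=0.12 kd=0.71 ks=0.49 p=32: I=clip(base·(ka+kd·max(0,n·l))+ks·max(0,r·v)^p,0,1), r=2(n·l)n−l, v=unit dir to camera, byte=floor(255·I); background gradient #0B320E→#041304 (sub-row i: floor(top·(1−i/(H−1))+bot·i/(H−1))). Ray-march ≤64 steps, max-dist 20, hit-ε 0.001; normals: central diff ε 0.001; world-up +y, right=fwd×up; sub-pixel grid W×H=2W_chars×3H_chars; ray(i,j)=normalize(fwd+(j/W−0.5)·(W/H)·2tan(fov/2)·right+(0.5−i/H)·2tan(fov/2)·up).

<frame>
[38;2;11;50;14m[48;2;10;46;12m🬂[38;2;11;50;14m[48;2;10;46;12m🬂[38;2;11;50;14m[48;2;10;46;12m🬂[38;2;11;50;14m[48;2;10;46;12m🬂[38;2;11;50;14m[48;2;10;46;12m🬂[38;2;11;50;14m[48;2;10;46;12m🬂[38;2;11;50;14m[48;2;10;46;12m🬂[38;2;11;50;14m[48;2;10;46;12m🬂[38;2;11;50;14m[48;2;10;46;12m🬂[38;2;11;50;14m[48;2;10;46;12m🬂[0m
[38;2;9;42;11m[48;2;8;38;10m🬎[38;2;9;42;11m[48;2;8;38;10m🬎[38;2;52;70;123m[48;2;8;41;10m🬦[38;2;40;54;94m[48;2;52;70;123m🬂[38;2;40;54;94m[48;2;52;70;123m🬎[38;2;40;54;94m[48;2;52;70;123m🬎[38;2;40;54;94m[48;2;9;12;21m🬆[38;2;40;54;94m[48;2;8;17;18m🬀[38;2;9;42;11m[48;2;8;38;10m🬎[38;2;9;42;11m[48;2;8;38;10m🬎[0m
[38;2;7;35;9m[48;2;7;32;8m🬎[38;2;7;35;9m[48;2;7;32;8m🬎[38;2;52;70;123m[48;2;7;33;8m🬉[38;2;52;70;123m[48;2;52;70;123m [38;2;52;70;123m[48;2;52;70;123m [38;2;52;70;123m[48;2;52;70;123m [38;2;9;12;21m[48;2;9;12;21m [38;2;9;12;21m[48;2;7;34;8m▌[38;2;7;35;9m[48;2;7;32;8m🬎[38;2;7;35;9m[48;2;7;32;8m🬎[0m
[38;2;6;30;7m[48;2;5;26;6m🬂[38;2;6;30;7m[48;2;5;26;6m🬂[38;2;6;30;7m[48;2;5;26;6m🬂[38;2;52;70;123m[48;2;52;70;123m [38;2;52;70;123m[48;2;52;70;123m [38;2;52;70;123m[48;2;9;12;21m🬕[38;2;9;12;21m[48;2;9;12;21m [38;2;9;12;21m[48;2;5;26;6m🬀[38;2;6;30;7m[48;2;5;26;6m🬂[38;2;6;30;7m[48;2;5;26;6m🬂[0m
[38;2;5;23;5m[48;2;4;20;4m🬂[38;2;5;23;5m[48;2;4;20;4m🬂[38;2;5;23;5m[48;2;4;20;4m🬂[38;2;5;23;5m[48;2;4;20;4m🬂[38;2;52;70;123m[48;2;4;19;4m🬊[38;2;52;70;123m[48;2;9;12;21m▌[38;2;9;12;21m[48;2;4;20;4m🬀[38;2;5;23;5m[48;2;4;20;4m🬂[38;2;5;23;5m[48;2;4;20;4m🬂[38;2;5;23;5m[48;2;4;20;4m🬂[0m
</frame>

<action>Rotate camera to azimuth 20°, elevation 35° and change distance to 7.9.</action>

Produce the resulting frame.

<frame>
[38;2;11;50;14m[48;2;10;46;12m🬂[38;2;11;50;14m[48;2;10;46;12m🬂[38;2;11;50;14m[48;2;10;46;12m🬂[38;2;11;50;14m[48;2;10;46;12m🬂[38;2;11;50;14m[48;2;10;46;12m🬂[38;2;11;50;14m[48;2;10;46;12m🬂[38;2;11;50;14m[48;2;10;46;12m🬂[38;2;11;50;14m[48;2;10;46;12m🬂[38;2;11;50;14m[48;2;10;46;12m🬂[38;2;11;50;14m[48;2;10;46;12m🬂[0m
[38;2;9;42;11m[48;2;8;38;10m🬎[38;2;9;42;11m[48;2;8;38;10m🬎[38;2;9;42;11m[48;2;8;38;10m🬎[38;2;9;42;11m[48;2;8;38;10m🬎[38;2;9;42;11m[48;2;40;54;94m🬆[38;2;40;54;94m[48;2;9;42;11m🬱[38;2;40;54;94m[48;2;8;41;10m🬏[38;2;9;42;11m[48;2;8;38;10m🬎[38;2;9;42;11m[48;2;8;38;10m🬎[38;2;9;42;11m[48;2;8;38;10m🬎[0m
[38;2;7;35;9m[48;2;7;32;8m🬎[38;2;7;35;9m[48;2;7;32;8m🬎[38;2;7;35;9m[48;2;7;32;8m🬎[38;2;52;70;123m[48;2;7;34;8m▐[38;2;52;70;123m[48;2;52;70;123m [38;2;40;54;94m[48;2;52;70;123m🬂[38;2;40;54;94m[48;2;8;25;13m🬀[38;2;7;35;9m[48;2;7;32;8m🬎[38;2;7;35;9m[48;2;7;32;8m🬎[38;2;7;35;9m[48;2;7;32;8m🬎[0m
[38;2;6;30;7m[48;2;5;26;6m🬂[38;2;6;30;7m[48;2;5;26;6m🬂[38;2;6;30;7m[48;2;5;26;6m🬂[38;2;6;30;7m[48;2;5;26;6m🬂[38;2;52;70;123m[48;2;5;25;6m🬎[38;2;52;70;123m[48;2;52;70;123m [38;2;9;12;21m[48;2;5;26;6m🬀[38;2;6;30;7m[48;2;5;26;6m🬂[38;2;6;30;7m[48;2;5;26;6m🬂[38;2;6;30;7m[48;2;5;26;6m🬂[0m
[38;2;5;23;5m[48;2;4;20;4m🬂[38;2;5;23;5m[48;2;4;20;4m🬂[38;2;5;23;5m[48;2;4;20;4m🬂[38;2;5;23;5m[48;2;4;20;4m🬂[38;2;5;23;5m[48;2;4;20;4m🬂[38;2;5;23;5m[48;2;4;20;4m🬂[38;2;5;23;5m[48;2;4;20;4m🬂[38;2;5;23;5m[48;2;4;20;4m🬂[38;2;5;23;5m[48;2;4;20;4m🬂[38;2;5;23;5m[48;2;4;20;4m🬂[0m
</frame>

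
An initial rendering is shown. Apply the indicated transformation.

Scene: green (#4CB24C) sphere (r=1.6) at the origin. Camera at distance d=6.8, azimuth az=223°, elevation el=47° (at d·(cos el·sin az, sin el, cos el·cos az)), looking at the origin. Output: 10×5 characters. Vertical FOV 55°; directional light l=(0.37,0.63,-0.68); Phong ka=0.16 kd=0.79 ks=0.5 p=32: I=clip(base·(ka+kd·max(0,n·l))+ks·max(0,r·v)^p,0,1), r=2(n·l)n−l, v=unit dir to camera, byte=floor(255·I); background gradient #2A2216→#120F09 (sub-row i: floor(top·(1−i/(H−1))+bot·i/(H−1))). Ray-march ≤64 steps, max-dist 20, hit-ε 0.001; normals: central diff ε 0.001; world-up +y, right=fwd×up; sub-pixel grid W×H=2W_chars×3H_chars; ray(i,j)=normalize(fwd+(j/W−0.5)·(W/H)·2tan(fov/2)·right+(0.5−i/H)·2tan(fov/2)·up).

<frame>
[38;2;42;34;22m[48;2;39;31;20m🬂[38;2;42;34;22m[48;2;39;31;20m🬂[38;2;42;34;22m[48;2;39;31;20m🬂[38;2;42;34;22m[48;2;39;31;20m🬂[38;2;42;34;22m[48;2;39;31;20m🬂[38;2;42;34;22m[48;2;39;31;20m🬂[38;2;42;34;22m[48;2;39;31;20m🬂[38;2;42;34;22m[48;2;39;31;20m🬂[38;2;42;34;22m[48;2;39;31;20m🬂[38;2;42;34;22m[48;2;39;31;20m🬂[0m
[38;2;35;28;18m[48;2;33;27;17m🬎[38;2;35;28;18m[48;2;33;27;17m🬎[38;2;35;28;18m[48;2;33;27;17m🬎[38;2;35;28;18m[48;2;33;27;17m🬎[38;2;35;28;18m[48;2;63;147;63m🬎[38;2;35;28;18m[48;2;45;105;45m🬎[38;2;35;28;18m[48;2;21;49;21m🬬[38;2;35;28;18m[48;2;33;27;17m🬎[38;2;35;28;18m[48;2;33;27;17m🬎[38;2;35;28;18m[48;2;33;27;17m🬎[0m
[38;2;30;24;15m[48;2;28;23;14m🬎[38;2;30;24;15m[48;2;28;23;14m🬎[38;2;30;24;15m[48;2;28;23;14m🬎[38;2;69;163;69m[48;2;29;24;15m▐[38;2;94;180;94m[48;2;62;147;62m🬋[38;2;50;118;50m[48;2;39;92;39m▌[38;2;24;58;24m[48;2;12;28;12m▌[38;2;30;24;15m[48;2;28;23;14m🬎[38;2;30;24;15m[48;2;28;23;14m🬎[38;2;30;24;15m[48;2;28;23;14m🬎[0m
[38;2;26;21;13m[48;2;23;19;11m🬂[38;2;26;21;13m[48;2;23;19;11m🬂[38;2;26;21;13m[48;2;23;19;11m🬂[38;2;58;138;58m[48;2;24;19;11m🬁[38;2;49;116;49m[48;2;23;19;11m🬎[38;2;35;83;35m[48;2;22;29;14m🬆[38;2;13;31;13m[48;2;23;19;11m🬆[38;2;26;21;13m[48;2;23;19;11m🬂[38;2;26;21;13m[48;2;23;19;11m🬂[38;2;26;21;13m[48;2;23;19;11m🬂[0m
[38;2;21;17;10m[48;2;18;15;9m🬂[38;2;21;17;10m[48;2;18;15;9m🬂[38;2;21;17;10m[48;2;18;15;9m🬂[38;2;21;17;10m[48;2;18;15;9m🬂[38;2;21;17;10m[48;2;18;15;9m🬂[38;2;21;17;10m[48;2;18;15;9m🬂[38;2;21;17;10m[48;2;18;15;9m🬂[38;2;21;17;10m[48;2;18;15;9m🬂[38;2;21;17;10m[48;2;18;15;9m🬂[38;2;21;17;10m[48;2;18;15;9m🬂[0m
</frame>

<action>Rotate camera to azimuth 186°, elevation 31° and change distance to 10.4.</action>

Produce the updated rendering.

<frame>
[38;2;42;34;22m[48;2;39;31;20m🬂[38;2;42;34;22m[48;2;39;31;20m🬂[38;2;42;34;22m[48;2;39;31;20m🬂[38;2;42;34;22m[48;2;39;31;20m🬂[38;2;42;34;22m[48;2;39;31;20m🬂[38;2;42;34;22m[48;2;39;31;20m🬂[38;2;42;34;22m[48;2;39;31;20m🬂[38;2;42;34;22m[48;2;39;31;20m🬂[38;2;42;34;22m[48;2;39;31;20m🬂[38;2;42;34;22m[48;2;39;31;20m🬂[0m
[38;2;35;28;18m[48;2;33;27;17m🬎[38;2;35;28;18m[48;2;33;27;17m🬎[38;2;35;28;18m[48;2;33;27;17m🬎[38;2;35;28;18m[48;2;33;27;17m🬎[38;2;35;28;18m[48;2;33;27;17m🬎[38;2;35;28;18m[48;2;33;27;17m🬎[38;2;35;28;18m[48;2;33;27;17m🬎[38;2;35;28;18m[48;2;33;27;17m🬎[38;2;35;28;18m[48;2;33;27;17m🬎[38;2;35;28;18m[48;2;33;27;17m🬎[0m
[38;2;30;24;15m[48;2;28;23;14m🬎[38;2;30;24;15m[48;2;28;23;14m🬎[38;2;30;24;15m[48;2;28;23;14m🬎[38;2;30;24;15m[48;2;28;23;14m🬎[38;2;31;25;16m[48;2;65;153;65m🬀[38;2;47;111;47m[48;2;63;147;63m▐[38;2;16;40;16m[48;2;30;24;15m🬓[38;2;30;24;15m[48;2;28;23;14m🬎[38;2;30;24;15m[48;2;28;23;14m🬎[38;2;30;24;15m[48;2;28;23;14m🬎[0m
[38;2;26;21;13m[48;2;23;19;11m🬂[38;2;26;21;13m[48;2;23;19;11m🬂[38;2;26;21;13m[48;2;23;19;11m🬂[38;2;26;21;13m[48;2;23;19;11m🬂[38;2;50;119;50m[48;2;24;19;11m🬁[38;2;37;89;37m[48;2;23;19;11m🬂[38;2;26;21;13m[48;2;23;19;11m🬂[38;2;26;21;13m[48;2;23;19;11m🬂[38;2;26;21;13m[48;2;23;19;11m🬂[38;2;26;21;13m[48;2;23;19;11m🬂[0m
[38;2;21;17;10m[48;2;18;15;9m🬂[38;2;21;17;10m[48;2;18;15;9m🬂[38;2;21;17;10m[48;2;18;15;9m🬂[38;2;21;17;10m[48;2;18;15;9m🬂[38;2;21;17;10m[48;2;18;15;9m🬂[38;2;21;17;10m[48;2;18;15;9m🬂[38;2;21;17;10m[48;2;18;15;9m🬂[38;2;21;17;10m[48;2;18;15;9m🬂[38;2;21;17;10m[48;2;18;15;9m🬂[38;2;21;17;10m[48;2;18;15;9m🬂[0m
</frame>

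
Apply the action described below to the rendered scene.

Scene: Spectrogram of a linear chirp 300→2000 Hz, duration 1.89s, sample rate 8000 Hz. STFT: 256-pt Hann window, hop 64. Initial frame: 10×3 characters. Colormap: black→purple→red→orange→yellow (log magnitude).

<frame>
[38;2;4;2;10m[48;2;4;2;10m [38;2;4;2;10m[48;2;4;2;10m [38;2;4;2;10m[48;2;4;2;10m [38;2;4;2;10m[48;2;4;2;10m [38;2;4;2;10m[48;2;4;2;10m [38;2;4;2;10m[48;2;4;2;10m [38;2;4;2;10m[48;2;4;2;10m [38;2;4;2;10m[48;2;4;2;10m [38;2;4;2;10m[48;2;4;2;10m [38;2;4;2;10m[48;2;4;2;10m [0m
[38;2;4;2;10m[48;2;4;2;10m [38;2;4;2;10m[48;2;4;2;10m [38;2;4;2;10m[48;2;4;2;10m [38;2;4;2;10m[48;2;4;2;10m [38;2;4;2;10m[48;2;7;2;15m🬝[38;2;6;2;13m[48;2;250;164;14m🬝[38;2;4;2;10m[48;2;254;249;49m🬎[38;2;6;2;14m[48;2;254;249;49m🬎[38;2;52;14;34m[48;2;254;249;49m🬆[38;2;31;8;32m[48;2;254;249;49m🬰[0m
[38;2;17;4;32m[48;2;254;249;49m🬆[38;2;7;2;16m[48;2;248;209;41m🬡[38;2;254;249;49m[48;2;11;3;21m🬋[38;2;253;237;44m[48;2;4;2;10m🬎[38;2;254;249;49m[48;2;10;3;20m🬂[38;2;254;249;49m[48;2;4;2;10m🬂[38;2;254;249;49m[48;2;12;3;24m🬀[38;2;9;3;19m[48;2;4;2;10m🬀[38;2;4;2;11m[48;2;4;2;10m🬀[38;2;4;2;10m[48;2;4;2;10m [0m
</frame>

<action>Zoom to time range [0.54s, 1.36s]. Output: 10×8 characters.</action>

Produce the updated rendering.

<frame>
[38;2;4;2;10m[48;2;4;2;10m [38;2;4;2;10m[48;2;4;2;10m [38;2;4;2;10m[48;2;4;2;10m [38;2;4;2;10m[48;2;4;2;10m [38;2;4;2;10m[48;2;4;2;10m [38;2;4;2;10m[48;2;4;2;10m [38;2;4;2;10m[48;2;4;2;10m [38;2;4;2;10m[48;2;4;2;10m [38;2;4;2;10m[48;2;4;2;10m [38;2;4;2;10m[48;2;4;2;10m [0m
[38;2;4;2;10m[48;2;4;2;10m [38;2;4;2;10m[48;2;4;2;10m [38;2;4;2;10m[48;2;4;2;10m [38;2;4;2;10m[48;2;4;2;10m [38;2;4;2;10m[48;2;4;2;10m [38;2;4;2;10m[48;2;4;2;10m [38;2;4;2;10m[48;2;4;2;10m [38;2;4;2;10m[48;2;4;2;10m [38;2;4;2;10m[48;2;4;2;10m [38;2;4;2;10m[48;2;4;2;10m [0m
[38;2;4;2;10m[48;2;4;2;10m [38;2;4;2;10m[48;2;4;2;10m [38;2;4;2;10m[48;2;4;2;10m [38;2;4;2;10m[48;2;4;2;10m [38;2;4;2;10m[48;2;4;2;10m [38;2;4;2;10m[48;2;4;2;10m [38;2;4;2;10m[48;2;4;2;10m [38;2;4;2;10m[48;2;4;2;10m [38;2;4;2;10m[48;2;4;2;10m [38;2;4;2;10m[48;2;4;2;10m [0m
[38;2;4;2;10m[48;2;4;2;10m [38;2;4;2;10m[48;2;4;2;10m [38;2;4;2;10m[48;2;4;2;10m [38;2;4;2;10m[48;2;4;2;10m [38;2;4;2;10m[48;2;4;2;10m [38;2;4;2;10m[48;2;4;2;10m [38;2;4;2;10m[48;2;4;2;10m [38;2;4;2;10m[48;2;4;2;10m [38;2;4;2;10m[48;2;4;2;10m [38;2;4;2;10m[48;2;4;2;10m [0m
[38;2;4;2;10m[48;2;4;2;10m [38;2;4;2;10m[48;2;4;2;10m [38;2;4;2;10m[48;2;4;2;10m [38;2;4;2;10m[48;2;4;2;10m [38;2;4;2;10m[48;2;4;2;11m🬝[38;2;4;2;10m[48;2;5;2;11m🬝[38;2;4;2;10m[48;2;5;2;12m🬎[38;2;4;2;11m[48;2;12;3;24m🬝[38;2;8;2;17m[48;2;72;17;88m🬝[38;2;5;2;12m[48;2;252;202;30m🬎[0m
[38;2;4;2;11m[48;2;13;4;26m🬝[38;2;8;2;17m[48;2;79;19;88m🬝[38;2;5;2;12m[48;2;252;211;33m🬎[38;2;9;3;20m[48;2;254;249;49m🬎[38;2;23;5;39m[48;2;249;209;40m🬆[38;2;11;3;23m[48;2;253;236;44m🬂[38;2;254;249;49m[48;2;64;15;66m🬋[38;2;253;236;44m[48;2;11;3;23m🬎[38;2;241;193;52m[48;2;17;4;32m🬆[38;2;254;249;49m[48;2;8;2;16m🬂[0m
[38;2;253;237;44m[48;2;11;3;22m🬎[38;2;236;184;58m[48;2;14;3;27m🬆[38;2;254;249;49m[48;2;8;2;17m🬂[38;2;246;144;15m[48;2;17;4;27m🬀[38;2;23;6;42m[48;2;5;2;13m🬀[38;2;6;2;14m[48;2;4;2;10m🬂[38;2;5;2;11m[48;2;4;2;10m🬂[38;2;4;2;11m[48;2;4;2;10m🬀[38;2;4;2;10m[48;2;4;2;10m [38;2;4;2;10m[48;2;4;2;10m [0m
[38;2;4;2;11m[48;2;4;2;10m🬂[38;2;4;2;10m[48;2;4;2;10m [38;2;4;2;10m[48;2;4;2;10m [38;2;4;2;10m[48;2;4;2;10m [38;2;4;2;10m[48;2;4;2;10m [38;2;4;2;10m[48;2;4;2;10m [38;2;4;2;10m[48;2;4;2;10m [38;2;4;2;10m[48;2;4;2;10m [38;2;4;2;10m[48;2;4;2;10m [38;2;4;2;10m[48;2;4;2;10m [0m
</frame>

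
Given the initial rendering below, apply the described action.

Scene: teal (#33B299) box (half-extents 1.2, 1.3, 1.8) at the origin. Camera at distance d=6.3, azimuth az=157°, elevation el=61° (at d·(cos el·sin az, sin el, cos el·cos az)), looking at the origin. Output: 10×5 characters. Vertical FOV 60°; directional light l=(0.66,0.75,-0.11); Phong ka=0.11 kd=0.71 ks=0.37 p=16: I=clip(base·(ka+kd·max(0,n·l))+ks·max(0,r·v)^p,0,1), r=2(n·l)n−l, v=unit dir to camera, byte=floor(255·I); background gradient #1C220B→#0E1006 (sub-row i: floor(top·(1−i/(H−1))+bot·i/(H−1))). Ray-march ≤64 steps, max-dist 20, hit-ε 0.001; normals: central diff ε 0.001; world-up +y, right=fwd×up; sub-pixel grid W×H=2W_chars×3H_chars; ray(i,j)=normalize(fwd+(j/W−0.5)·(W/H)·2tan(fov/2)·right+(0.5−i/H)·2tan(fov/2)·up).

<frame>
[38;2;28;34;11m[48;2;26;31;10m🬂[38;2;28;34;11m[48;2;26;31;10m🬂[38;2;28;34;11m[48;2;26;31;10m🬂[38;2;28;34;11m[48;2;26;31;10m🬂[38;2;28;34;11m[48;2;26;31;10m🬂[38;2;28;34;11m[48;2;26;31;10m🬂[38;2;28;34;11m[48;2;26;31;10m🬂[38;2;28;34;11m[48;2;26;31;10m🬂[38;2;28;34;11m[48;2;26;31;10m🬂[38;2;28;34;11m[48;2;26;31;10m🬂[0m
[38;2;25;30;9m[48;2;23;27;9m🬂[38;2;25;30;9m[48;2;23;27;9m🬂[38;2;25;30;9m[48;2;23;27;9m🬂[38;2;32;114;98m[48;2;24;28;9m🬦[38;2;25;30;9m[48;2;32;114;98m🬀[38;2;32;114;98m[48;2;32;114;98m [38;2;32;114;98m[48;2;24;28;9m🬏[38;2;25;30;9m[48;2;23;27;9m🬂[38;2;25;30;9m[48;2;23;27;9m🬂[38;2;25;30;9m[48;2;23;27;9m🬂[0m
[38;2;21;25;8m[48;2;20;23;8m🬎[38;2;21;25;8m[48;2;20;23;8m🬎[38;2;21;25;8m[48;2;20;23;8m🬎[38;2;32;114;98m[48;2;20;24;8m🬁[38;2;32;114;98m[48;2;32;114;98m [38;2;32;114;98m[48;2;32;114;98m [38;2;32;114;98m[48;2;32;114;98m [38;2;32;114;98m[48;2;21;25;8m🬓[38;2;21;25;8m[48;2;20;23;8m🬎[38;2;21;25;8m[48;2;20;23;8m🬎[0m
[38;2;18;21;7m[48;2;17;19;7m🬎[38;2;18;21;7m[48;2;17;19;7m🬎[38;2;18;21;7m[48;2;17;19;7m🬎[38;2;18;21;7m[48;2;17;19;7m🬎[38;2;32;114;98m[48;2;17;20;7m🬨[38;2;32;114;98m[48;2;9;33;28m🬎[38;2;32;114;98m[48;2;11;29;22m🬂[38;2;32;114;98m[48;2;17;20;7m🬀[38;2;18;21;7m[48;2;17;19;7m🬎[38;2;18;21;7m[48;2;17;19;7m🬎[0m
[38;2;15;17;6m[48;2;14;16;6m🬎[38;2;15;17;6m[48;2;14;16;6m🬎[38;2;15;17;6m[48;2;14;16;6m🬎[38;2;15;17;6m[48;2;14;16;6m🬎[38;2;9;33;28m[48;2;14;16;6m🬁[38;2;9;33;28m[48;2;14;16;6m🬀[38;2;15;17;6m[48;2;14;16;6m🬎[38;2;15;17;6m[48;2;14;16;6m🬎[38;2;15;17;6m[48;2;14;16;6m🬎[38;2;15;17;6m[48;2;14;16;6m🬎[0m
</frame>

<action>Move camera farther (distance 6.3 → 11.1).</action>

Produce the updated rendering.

<frame>
[38;2;28;34;11m[48;2;26;31;10m🬂[38;2;28;34;11m[48;2;26;31;10m🬂[38;2;28;34;11m[48;2;26;31;10m🬂[38;2;28;34;11m[48;2;26;31;10m🬂[38;2;28;34;11m[48;2;26;31;10m🬂[38;2;28;34;11m[48;2;26;31;10m🬂[38;2;28;34;11m[48;2;26;31;10m🬂[38;2;28;34;11m[48;2;26;31;10m🬂[38;2;28;34;11m[48;2;26;31;10m🬂[38;2;28;34;11m[48;2;26;31;10m🬂[0m
[38;2;25;30;9m[48;2;23;27;9m🬂[38;2;25;30;9m[48;2;23;27;9m🬂[38;2;25;30;9m[48;2;23;27;9m🬂[38;2;25;30;9m[48;2;23;27;9m🬂[38;2;25;30;9m[48;2;23;27;9m🬂[38;2;32;114;98m[48;2;24;28;9m🬏[38;2;25;30;9m[48;2;23;27;9m🬂[38;2;25;30;9m[48;2;23;27;9m🬂[38;2;25;30;9m[48;2;23;27;9m🬂[38;2;25;30;9m[48;2;23;27;9m🬂[0m
[38;2;21;25;8m[48;2;20;23;8m🬎[38;2;21;25;8m[48;2;20;23;8m🬎[38;2;21;25;8m[48;2;20;23;8m🬎[38;2;21;25;8m[48;2;20;23;8m🬎[38;2;31;111;95m[48;2;20;24;8m🬨[38;2;32;114;98m[48;2;32;114;98m [38;2;32;114;98m[48;2;21;25;8m🬏[38;2;21;25;8m[48;2;20;23;8m🬎[38;2;21;25;8m[48;2;20;23;8m🬎[38;2;21;25;8m[48;2;20;23;8m🬎[0m
[38;2;18;21;7m[48;2;17;19;7m🬎[38;2;18;21;7m[48;2;17;19;7m🬎[38;2;18;21;7m[48;2;17;19;7m🬎[38;2;18;21;7m[48;2;17;19;7m🬎[38;2;18;21;7m[48;2;17;19;7m🬎[38;2;32;114;98m[48;2;14;25;15m🬀[38;2;9;33;28m[48;2;17;20;7m🬀[38;2;18;21;7m[48;2;17;19;7m🬎[38;2;18;21;7m[48;2;17;19;7m🬎[38;2;18;21;7m[48;2;17;19;7m🬎[0m
[38;2;15;17;6m[48;2;14;16;6m🬎[38;2;15;17;6m[48;2;14;16;6m🬎[38;2;15;17;6m[48;2;14;16;6m🬎[38;2;15;17;6m[48;2;14;16;6m🬎[38;2;15;17;6m[48;2;14;16;6m🬎[38;2;15;17;6m[48;2;14;16;6m🬎[38;2;15;17;6m[48;2;14;16;6m🬎[38;2;15;17;6m[48;2;14;16;6m🬎[38;2;15;17;6m[48;2;14;16;6m🬎[38;2;15;17;6m[48;2;14;16;6m🬎[0m
</frame>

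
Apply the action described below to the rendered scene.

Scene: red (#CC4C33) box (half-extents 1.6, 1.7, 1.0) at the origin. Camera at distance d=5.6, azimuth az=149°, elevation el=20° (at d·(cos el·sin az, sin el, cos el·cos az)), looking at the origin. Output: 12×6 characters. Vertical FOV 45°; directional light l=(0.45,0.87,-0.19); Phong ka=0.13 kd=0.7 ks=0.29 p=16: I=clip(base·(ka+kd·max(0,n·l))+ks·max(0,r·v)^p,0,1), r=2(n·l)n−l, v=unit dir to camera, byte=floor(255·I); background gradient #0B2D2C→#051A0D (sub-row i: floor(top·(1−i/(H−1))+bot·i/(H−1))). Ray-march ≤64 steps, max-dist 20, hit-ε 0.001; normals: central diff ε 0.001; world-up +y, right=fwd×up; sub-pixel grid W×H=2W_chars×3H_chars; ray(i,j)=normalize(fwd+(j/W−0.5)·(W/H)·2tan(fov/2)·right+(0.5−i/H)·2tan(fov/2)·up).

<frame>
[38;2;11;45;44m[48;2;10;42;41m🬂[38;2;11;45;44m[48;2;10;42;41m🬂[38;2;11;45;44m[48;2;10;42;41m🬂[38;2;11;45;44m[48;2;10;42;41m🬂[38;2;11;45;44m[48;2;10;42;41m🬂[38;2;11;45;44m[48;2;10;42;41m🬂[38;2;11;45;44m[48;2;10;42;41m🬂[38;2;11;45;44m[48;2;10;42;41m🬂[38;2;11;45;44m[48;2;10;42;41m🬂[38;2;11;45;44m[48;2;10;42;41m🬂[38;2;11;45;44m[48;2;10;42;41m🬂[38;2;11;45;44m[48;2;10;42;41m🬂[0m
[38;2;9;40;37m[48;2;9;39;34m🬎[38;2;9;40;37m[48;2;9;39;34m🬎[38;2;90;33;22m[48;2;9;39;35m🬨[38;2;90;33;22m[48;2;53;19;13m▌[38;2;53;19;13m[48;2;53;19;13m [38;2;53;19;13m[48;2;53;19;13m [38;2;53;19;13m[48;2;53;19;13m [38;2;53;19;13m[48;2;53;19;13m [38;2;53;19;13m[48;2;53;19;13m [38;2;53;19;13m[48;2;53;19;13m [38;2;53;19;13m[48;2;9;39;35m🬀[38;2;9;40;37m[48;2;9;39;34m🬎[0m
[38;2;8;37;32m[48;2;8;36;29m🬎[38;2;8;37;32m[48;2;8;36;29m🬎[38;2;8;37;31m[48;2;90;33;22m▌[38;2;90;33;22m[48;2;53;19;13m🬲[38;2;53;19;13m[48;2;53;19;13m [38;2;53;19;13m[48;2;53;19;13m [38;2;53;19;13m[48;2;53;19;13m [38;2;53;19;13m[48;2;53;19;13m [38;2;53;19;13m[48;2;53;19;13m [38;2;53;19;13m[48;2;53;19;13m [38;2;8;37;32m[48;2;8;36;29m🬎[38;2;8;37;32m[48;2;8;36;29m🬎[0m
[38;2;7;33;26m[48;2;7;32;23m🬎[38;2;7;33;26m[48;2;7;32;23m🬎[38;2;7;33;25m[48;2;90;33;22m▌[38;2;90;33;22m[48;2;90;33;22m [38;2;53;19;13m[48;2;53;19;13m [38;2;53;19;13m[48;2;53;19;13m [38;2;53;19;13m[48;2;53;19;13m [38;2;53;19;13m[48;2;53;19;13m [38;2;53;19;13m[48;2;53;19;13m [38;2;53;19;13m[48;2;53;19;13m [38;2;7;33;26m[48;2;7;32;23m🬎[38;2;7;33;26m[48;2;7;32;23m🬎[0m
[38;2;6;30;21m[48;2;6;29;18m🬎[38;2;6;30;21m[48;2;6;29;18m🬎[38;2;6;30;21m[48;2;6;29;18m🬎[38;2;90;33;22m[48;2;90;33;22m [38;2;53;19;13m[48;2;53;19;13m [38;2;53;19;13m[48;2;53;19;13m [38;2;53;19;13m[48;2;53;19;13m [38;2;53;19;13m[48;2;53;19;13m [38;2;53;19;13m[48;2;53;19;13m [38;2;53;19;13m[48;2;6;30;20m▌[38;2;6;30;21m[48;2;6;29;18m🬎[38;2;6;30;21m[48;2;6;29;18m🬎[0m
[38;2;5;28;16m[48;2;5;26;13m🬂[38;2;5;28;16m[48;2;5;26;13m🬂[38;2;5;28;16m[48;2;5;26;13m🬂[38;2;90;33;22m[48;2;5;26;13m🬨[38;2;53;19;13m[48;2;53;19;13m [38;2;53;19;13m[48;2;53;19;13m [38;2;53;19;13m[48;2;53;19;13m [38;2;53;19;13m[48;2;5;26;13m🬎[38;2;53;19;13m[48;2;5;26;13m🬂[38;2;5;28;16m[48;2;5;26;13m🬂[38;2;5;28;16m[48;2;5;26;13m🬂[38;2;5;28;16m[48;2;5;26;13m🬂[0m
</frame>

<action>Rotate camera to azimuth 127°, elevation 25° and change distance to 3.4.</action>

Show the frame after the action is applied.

<frame>
[38;2;90;33;22m[48;2;90;33;22m [38;2;90;33;22m[48;2;90;33;22m [38;2;90;33;22m[48;2;90;33;22m [38;2;90;33;22m[48;2;90;33;22m [38;2;90;33;22m[48;2;53;19;13m▌[38;2;53;19;13m[48;2;53;19;13m [38;2;53;19;13m[48;2;53;19;13m [38;2;53;19;13m[48;2;53;19;13m [38;2;53;19;13m[48;2;53;19;13m [38;2;53;19;13m[48;2;53;19;13m [38;2;53;19;13m[48;2;53;19;13m [38;2;53;19;13m[48;2;10;42;41m🬕[0m
[38;2;90;33;22m[48;2;90;33;22m [38;2;90;33;22m[48;2;90;33;22m [38;2;90;33;22m[48;2;90;33;22m [38;2;90;33;22m[48;2;90;33;22m [38;2;90;33;22m[48;2;53;19;13m🬺[38;2;53;19;13m[48;2;53;19;13m [38;2;53;19;13m[48;2;53;19;13m [38;2;53;19;13m[48;2;53;19;13m [38;2;53;19;13m[48;2;53;19;13m [38;2;53;19;13m[48;2;53;19;13m [38;2;53;19;13m[48;2;53;19;13m [38;2;53;19;13m[48;2;9;40;36m▌[0m
[38;2;90;33;22m[48;2;90;33;22m [38;2;90;33;22m[48;2;90;33;22m [38;2;90;33;22m[48;2;90;33;22m [38;2;90;33;22m[48;2;90;33;22m [38;2;90;33;22m[48;2;90;33;22m [38;2;53;19;13m[48;2;53;19;13m [38;2;53;19;13m[48;2;53;19;13m [38;2;53;19;13m[48;2;53;19;13m [38;2;53;19;13m[48;2;53;19;13m [38;2;53;19;13m[48;2;53;19;13m [38;2;53;19;13m[48;2;53;19;13m [38;2;8;37;32m[48;2;8;36;29m🬎[0m
[38;2;90;33;22m[48;2;90;33;22m [38;2;90;33;22m[48;2;90;33;22m [38;2;90;33;22m[48;2;90;33;22m [38;2;90;33;22m[48;2;90;33;22m [38;2;90;33;22m[48;2;90;33;22m [38;2;53;19;13m[48;2;53;19;13m [38;2;53;19;13m[48;2;53;19;13m [38;2;53;19;13m[48;2;53;19;13m [38;2;53;19;13m[48;2;53;19;13m [38;2;53;19;13m[48;2;53;19;13m [38;2;53;19;13m[48;2;7;32;23m🬝[38;2;7;33;26m[48;2;7;32;23m🬎[0m
[38;2;90;33;22m[48;2;90;33;22m [38;2;90;33;22m[48;2;90;33;22m [38;2;90;33;22m[48;2;90;33;22m [38;2;90;33;22m[48;2;90;33;22m [38;2;90;33;22m[48;2;90;33;22m [38;2;53;19;13m[48;2;53;19;13m [38;2;53;19;13m[48;2;53;19;13m [38;2;53;19;13m[48;2;53;19;13m [38;2;53;19;13m[48;2;53;19;13m [38;2;53;19;13m[48;2;53;19;13m [38;2;53;19;13m[48;2;6;30;20m▌[38;2;6;30;21m[48;2;6;29;18m🬎[0m
[38;2;90;33;22m[48;2;5;26;13m🬬[38;2;90;33;22m[48;2;90;33;22m [38;2;90;33;22m[48;2;90;33;22m [38;2;90;33;22m[48;2;90;33;22m [38;2;90;33;22m[48;2;90;33;22m [38;2;53;19;13m[48;2;53;19;13m [38;2;53;19;13m[48;2;53;19;13m [38;2;53;19;13m[48;2;53;19;13m [38;2;53;19;13m[48;2;53;19;13m [38;2;53;19;13m[48;2;5;26;13m🬝[38;2;5;28;16m[48;2;5;26;13m🬂[38;2;5;28;16m[48;2;5;26;13m🬂[0m
</frame>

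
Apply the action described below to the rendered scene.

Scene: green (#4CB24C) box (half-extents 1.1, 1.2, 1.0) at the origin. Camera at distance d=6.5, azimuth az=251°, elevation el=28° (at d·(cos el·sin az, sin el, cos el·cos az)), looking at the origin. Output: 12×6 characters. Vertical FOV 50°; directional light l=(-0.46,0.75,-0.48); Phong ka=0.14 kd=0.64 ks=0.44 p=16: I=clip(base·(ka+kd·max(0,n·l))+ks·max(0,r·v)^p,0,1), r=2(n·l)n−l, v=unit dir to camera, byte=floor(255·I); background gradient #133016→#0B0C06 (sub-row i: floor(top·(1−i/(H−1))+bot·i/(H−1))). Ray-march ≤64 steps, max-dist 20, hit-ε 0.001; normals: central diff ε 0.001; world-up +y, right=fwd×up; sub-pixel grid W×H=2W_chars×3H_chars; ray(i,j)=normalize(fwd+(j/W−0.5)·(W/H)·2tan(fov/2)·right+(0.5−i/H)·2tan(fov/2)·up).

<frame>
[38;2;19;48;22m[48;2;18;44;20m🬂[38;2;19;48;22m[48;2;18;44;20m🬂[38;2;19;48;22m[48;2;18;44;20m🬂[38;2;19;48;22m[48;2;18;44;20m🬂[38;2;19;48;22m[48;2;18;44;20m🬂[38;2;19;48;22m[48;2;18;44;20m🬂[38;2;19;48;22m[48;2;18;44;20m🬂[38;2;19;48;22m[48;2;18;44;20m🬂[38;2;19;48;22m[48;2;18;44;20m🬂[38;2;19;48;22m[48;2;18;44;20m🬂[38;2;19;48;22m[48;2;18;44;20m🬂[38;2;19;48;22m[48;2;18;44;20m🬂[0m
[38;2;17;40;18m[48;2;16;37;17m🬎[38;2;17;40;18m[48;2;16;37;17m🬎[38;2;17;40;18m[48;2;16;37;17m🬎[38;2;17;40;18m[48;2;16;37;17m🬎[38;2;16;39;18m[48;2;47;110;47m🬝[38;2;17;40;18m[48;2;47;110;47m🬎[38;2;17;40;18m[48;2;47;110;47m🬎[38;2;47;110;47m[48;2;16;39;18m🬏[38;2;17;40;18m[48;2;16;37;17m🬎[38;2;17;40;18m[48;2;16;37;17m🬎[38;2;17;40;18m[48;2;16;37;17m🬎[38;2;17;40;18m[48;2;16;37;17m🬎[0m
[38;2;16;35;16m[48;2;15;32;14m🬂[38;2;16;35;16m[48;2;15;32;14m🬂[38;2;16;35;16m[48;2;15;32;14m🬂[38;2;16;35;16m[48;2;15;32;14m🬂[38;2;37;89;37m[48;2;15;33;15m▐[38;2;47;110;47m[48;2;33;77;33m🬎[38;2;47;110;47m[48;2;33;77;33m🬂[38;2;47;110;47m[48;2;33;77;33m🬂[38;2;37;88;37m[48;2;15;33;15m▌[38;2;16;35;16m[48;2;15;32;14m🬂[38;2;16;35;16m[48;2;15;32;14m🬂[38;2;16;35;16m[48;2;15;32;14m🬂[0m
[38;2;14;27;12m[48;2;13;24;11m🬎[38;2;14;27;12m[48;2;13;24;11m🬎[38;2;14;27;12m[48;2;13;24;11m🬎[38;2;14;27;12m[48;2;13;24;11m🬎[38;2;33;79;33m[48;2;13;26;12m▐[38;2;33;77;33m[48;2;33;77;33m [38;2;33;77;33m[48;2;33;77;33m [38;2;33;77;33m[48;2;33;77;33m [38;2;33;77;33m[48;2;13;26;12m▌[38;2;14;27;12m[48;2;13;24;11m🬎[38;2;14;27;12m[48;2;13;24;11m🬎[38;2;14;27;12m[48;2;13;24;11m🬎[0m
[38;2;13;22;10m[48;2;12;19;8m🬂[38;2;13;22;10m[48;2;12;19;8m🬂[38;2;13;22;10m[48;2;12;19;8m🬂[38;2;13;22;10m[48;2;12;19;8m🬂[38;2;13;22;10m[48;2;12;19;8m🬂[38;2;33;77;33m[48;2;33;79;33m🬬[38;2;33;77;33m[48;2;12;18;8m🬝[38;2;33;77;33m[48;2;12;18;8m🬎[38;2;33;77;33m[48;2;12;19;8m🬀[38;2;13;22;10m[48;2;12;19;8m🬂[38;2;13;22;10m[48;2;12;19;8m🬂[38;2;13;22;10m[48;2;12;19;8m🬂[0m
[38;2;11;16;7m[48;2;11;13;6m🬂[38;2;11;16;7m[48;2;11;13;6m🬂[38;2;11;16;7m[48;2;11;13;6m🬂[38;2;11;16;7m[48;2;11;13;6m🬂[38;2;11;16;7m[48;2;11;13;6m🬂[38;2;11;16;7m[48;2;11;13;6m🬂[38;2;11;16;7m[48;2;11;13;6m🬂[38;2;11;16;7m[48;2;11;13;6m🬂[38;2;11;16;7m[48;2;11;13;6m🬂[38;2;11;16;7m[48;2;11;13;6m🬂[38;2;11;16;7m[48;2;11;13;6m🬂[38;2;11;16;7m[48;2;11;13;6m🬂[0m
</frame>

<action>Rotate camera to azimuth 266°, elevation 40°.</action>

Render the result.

<frame>
[38;2;19;48;22m[48;2;18;44;20m🬂[38;2;19;48;22m[48;2;18;44;20m🬂[38;2;19;48;22m[48;2;18;44;20m🬂[38;2;19;48;22m[48;2;18;44;20m🬂[38;2;19;48;22m[48;2;18;44;20m🬂[38;2;19;48;22m[48;2;18;44;20m🬂[38;2;19;48;22m[48;2;18;44;20m🬂[38;2;19;48;22m[48;2;18;44;20m🬂[38;2;19;48;22m[48;2;18;44;20m🬂[38;2;19;48;22m[48;2;18;44;20m🬂[38;2;19;48;22m[48;2;18;44;20m🬂[38;2;19;48;22m[48;2;18;44;20m🬂[0m
[38;2;17;40;18m[48;2;16;37;17m🬎[38;2;17;40;18m[48;2;16;37;17m🬎[38;2;17;40;18m[48;2;16;37;17m🬎[38;2;17;40;18m[48;2;16;37;17m🬎[38;2;16;39;18m[48;2;47;110;47m🬝[38;2;17;40;18m[48;2;47;110;47m🬎[38;2;17;40;18m[48;2;47;110;47m🬎[38;2;17;40;18m[48;2;47;110;47m🬎[38;2;17;40;18m[48;2;16;37;17m🬎[38;2;17;40;18m[48;2;16;37;17m🬎[38;2;17;40;18m[48;2;16;37;17m🬎[38;2;17;40;18m[48;2;16;37;17m🬎[0m
[38;2;16;35;16m[48;2;15;32;14m🬂[38;2;16;35;16m[48;2;15;32;14m🬂[38;2;16;35;16m[48;2;15;32;14m🬂[38;2;16;35;16m[48;2;15;32;14m🬂[38;2;47;110;47m[48;2;15;33;15m▐[38;2;47;110;47m[48;2;47;110;47m [38;2;47;110;47m[48;2;47;110;47m [38;2;47;110;47m[48;2;47;110;47m [38;2;38;89;38m[48;2;15;33;15m🬏[38;2;16;35;16m[48;2;15;32;14m🬂[38;2;16;35;16m[48;2;15;32;14m🬂[38;2;16;35;16m[48;2;15;32;14m🬂[0m
[38;2;14;27;12m[48;2;13;24;11m🬎[38;2;14;27;12m[48;2;13;24;11m🬎[38;2;14;27;12m[48;2;13;24;11m🬎[38;2;14;27;12m[48;2;13;24;11m🬎[38;2;33;77;33m[48;2;13;26;12m▐[38;2;33;77;33m[48;2;33;77;33m [38;2;33;77;33m[48;2;33;77;33m [38;2;33;77;33m[48;2;33;77;33m [38;2;33;77;33m[48;2;13;25;11m🬀[38;2;14;27;12m[48;2;13;24;11m🬎[38;2;14;27;12m[48;2;13;24;11m🬎[38;2;14;27;12m[48;2;13;24;11m🬎[0m
[38;2;13;22;10m[48;2;12;19;8m🬂[38;2;13;22;10m[48;2;12;19;8m🬂[38;2;13;22;10m[48;2;12;19;8m🬂[38;2;13;22;10m[48;2;12;19;8m🬂[38;2;33;77;33m[48;2;12;19;8m🬁[38;2;33;77;33m[48;2;12;18;8m🬝[38;2;33;77;33m[48;2;12;18;8m🬎[38;2;33;77;33m[48;2;12;18;8m🬎[38;2;13;22;10m[48;2;12;19;8m🬂[38;2;13;22;10m[48;2;12;19;8m🬂[38;2;13;22;10m[48;2;12;19;8m🬂[38;2;13;22;10m[48;2;12;19;8m🬂[0m
[38;2;11;16;7m[48;2;11;13;6m🬂[38;2;11;16;7m[48;2;11;13;6m🬂[38;2;11;16;7m[48;2;11;13;6m🬂[38;2;11;16;7m[48;2;11;13;6m🬂[38;2;11;16;7m[48;2;11;13;6m🬂[38;2;11;16;7m[48;2;11;13;6m🬂[38;2;11;16;7m[48;2;11;13;6m🬂[38;2;11;16;7m[48;2;11;13;6m🬂[38;2;11;16;7m[48;2;11;13;6m🬂[38;2;11;16;7m[48;2;11;13;6m🬂[38;2;11;16;7m[48;2;11;13;6m🬂[38;2;11;16;7m[48;2;11;13;6m🬂[0m
</frame>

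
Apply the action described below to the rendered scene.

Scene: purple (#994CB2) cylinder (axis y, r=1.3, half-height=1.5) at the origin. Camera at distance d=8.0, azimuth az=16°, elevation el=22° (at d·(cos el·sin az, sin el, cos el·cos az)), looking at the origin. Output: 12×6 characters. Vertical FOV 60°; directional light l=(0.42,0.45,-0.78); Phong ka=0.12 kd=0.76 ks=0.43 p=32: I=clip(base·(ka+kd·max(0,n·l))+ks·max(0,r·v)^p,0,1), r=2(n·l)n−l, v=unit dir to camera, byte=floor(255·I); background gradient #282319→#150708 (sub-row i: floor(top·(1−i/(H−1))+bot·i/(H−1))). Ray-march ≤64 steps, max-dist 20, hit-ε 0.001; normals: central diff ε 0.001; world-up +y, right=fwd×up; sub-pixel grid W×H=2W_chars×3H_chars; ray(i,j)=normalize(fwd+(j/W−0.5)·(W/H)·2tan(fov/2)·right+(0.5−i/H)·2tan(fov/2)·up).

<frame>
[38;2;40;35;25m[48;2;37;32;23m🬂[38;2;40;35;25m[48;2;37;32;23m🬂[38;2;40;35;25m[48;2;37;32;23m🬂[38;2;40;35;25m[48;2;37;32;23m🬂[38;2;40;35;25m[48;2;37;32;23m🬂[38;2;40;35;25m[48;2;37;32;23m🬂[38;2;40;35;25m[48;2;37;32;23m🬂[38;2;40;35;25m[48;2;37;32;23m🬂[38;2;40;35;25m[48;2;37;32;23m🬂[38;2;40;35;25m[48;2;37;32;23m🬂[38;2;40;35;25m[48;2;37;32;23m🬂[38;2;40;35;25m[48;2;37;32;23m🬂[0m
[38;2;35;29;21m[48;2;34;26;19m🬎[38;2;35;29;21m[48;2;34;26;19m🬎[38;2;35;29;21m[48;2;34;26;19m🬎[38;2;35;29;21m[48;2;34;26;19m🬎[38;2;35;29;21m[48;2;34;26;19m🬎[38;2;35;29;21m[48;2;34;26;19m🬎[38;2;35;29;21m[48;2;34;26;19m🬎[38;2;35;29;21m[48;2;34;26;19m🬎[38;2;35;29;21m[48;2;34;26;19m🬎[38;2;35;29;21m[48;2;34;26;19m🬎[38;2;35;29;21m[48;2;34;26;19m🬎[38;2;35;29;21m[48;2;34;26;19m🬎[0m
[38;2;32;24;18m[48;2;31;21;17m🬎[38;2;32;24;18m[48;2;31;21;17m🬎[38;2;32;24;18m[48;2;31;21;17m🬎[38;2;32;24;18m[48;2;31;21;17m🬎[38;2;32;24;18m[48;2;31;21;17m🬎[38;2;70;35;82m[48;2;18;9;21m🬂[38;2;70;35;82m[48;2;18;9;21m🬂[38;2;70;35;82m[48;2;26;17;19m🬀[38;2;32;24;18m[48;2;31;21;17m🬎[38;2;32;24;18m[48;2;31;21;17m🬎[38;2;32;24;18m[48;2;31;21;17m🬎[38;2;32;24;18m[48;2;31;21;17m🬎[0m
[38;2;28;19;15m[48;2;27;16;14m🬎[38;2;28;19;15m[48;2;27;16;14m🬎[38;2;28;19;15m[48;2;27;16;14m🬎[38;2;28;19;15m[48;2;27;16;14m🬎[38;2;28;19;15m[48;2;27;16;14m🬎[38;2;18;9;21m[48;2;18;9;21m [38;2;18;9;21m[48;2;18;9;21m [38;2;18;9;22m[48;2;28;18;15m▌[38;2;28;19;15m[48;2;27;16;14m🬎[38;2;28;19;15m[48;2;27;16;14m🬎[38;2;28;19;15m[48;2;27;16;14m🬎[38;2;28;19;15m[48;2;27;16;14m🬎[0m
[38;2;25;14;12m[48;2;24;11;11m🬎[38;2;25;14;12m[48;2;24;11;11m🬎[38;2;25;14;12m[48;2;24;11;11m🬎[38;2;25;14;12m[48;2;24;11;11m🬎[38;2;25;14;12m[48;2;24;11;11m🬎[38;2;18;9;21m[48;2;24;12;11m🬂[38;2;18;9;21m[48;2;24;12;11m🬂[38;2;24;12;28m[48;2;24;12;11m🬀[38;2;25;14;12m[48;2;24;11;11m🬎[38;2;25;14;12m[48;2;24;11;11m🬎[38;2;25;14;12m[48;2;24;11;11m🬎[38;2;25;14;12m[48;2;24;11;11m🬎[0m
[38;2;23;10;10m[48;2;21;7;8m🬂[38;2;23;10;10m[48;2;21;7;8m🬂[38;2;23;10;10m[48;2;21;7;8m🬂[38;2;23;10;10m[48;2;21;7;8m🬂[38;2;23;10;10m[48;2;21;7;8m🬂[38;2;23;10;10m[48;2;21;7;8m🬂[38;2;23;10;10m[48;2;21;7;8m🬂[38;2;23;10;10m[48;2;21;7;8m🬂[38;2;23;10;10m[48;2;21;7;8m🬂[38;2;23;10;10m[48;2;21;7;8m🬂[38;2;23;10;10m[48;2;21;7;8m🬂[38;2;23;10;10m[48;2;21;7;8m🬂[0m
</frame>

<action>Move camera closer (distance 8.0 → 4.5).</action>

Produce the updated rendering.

<frame>
[38;2;40;35;25m[48;2;37;32;23m🬂[38;2;40;35;25m[48;2;37;32;23m🬂[38;2;40;35;25m[48;2;37;32;23m🬂[38;2;40;35;25m[48;2;37;32;23m🬂[38;2;40;35;25m[48;2;37;32;23m🬂[38;2;40;35;25m[48;2;37;32;23m🬂[38;2;40;35;25m[48;2;37;32;23m🬂[38;2;40;35;25m[48;2;37;32;23m🬂[38;2;40;35;25m[48;2;37;32;23m🬂[38;2;40;35;25m[48;2;37;32;23m🬂[38;2;40;35;25m[48;2;37;32;23m🬂[38;2;40;35;25m[48;2;37;32;23m🬂[0m
[38;2;35;29;21m[48;2;34;26;19m🬎[38;2;35;29;21m[48;2;34;26;19m🬎[38;2;35;29;21m[48;2;34;26;19m🬎[38;2;35;28;20m[48;2;18;9;21m🬕[38;2;36;30;21m[48;2;18;9;21m🬂[38;2;36;30;21m[48;2;18;9;21m🬂[38;2;36;30;21m[48;2;18;9;21m🬂[38;2;36;30;21m[48;2;18;9;21m🬂[38;2;18;9;21m[48;2;35;23;30m🬓[38;2;35;29;21m[48;2;34;26;19m🬎[38;2;35;29;21m[48;2;34;26;19m🬎[38;2;35;29;21m[48;2;34;26;19m🬎[0m
[38;2;32;24;18m[48;2;31;21;17m🬎[38;2;32;24;18m[48;2;31;21;17m🬎[38;2;32;24;18m[48;2;31;21;17m🬎[38;2;31;22;17m[48;2;18;9;21m🬺[38;2;18;9;21m[48;2;18;9;21m [38;2;18;9;21m[48;2;18;9;21m [38;2;18;9;21m[48;2;18;9;21m [38;2;18;9;21m[48;2;18;9;21m [38;2;23;14;19m[48;2;45;22;52m🬺[38;2;32;24;18m[48;2;31;21;17m🬎[38;2;32;24;18m[48;2;31;21;17m🬎[38;2;32;24;18m[48;2;31;21;17m🬎[0m
[38;2;28;19;15m[48;2;27;16;14m🬎[38;2;28;19;15m[48;2;27;16;14m🬎[38;2;28;19;15m[48;2;27;16;14m🬎[38;2;28;19;15m[48;2;27;16;14m🬎[38;2;18;9;21m[48;2;18;9;21m [38;2;18;9;21m[48;2;18;9;21m [38;2;18;9;21m[48;2;18;9;21m [38;2;18;9;21m[48;2;18;9;21m [38;2;19;9;22m[48;2;28;18;15m▌[38;2;28;19;15m[48;2;27;16;14m🬎[38;2;28;19;15m[48;2;27;16;14m🬎[38;2;28;19;15m[48;2;27;16;14m🬎[0m
[38;2;25;14;12m[48;2;24;11;11m🬎[38;2;25;14;12m[48;2;24;11;11m🬎[38;2;25;14;12m[48;2;24;11;11m🬎[38;2;25;14;12m[48;2;24;11;11m🬎[38;2;18;9;21m[48;2;18;9;21m [38;2;18;9;21m[48;2;18;9;21m [38;2;18;9;21m[48;2;18;9;21m [38;2;18;9;21m[48;2;18;9;21m [38;2;37;18;43m[48;2;25;13;16m🬓[38;2;25;14;12m[48;2;24;11;11m🬎[38;2;25;14;12m[48;2;24;11;11m🬎[38;2;25;14;12m[48;2;24;11;11m🬎[0m
[38;2;23;10;10m[48;2;21;7;8m🬂[38;2;23;10;10m[48;2;21;7;8m🬂[38;2;23;10;10m[48;2;21;7;8m🬂[38;2;23;10;10m[48;2;21;7;8m🬂[38;2;18;9;21m[48;2;21;8;8m🬁[38;2;18;9;21m[48;2;21;7;8m🬎[38;2;18;9;21m[48;2;21;7;8m🬎[38;2;18;9;21m[48;2;21;7;8m🬆[38;2;23;10;10m[48;2;21;7;8m🬂[38;2;23;10;10m[48;2;21;7;8m🬂[38;2;23;10;10m[48;2;21;7;8m🬂[38;2;23;10;10m[48;2;21;7;8m🬂[0m
</frame>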